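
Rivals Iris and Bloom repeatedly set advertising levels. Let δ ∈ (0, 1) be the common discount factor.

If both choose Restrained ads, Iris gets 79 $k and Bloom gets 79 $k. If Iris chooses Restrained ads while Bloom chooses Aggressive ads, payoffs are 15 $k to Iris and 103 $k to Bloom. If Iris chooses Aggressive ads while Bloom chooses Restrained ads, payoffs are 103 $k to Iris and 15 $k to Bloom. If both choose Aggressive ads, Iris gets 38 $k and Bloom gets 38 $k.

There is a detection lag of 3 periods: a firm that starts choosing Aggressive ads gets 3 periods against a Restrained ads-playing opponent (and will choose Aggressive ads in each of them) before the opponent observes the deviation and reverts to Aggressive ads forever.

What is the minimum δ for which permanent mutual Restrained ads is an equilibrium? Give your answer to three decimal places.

0.717

Deviating for the 3 undetected periods gains 103−79 = 24 per period over cooperation, then loses 79−38 = 41 per period forever once punishment starts.
Gain: 24(1 + δ + … + δ^2); loss: 41·δ^3/(1−δ).
No profitable deviation ⇔ 24(1−δ^3) ≤ 41·δ^3, i.e. δ^3 ≥ 24/(24+41) = 24/65.
Hence δ ≥ (24/65)^(1/3) ≈ 0.717.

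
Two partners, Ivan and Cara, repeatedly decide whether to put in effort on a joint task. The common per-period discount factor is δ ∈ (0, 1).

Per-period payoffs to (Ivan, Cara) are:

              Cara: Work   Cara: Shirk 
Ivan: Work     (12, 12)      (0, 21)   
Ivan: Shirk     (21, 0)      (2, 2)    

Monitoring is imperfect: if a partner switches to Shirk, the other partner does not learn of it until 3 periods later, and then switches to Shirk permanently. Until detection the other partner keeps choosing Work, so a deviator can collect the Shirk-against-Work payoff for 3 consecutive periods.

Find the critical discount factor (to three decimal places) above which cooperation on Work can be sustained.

A deviator earns 21 for 3 periods, then 2 forever; cooperating earns 12 forever. Multiplying the IC by (1−δ):
12 ≥ 21(1−δ^3) + 2δ^3, so 19·δ^3 ≥ 9 and δ^3 ≥ 9/19.
δ ≥ (9/19)^(1/3) ≈ 0.780.

0.780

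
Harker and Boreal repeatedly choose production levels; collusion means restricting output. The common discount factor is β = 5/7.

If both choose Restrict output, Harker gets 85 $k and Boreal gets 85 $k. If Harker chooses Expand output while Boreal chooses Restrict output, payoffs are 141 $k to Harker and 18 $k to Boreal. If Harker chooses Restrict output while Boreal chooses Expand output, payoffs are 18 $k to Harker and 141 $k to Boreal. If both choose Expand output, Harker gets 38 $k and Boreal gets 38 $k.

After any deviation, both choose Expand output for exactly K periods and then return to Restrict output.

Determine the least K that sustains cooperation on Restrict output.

IC: β(1−β^K)/(1−β) ≥ (141−85)/(85−38) = 56/47.
With β = 5/7: need 1 − β^K ≥ 56/47·(1−5/7)/(5/7), i.e. β^K ≤ 0.5234.
Since (5/7)^1 = 0.7143 and (5/7)^2 = 0.5102, the smallest such K is 2.

2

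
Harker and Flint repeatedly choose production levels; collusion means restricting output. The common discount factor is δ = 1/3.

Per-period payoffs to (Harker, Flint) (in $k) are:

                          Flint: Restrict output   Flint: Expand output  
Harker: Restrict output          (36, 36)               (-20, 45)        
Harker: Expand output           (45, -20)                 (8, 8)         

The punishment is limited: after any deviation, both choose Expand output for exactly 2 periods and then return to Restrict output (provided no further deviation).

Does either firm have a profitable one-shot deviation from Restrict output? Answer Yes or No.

No

IC: δ+…+δ^2 ≥ (45−36)/(36−8) = 9/28.
At δ = 1/3: partial sum = 0.4444 ≥ 0.3214. Cooperation sustainable.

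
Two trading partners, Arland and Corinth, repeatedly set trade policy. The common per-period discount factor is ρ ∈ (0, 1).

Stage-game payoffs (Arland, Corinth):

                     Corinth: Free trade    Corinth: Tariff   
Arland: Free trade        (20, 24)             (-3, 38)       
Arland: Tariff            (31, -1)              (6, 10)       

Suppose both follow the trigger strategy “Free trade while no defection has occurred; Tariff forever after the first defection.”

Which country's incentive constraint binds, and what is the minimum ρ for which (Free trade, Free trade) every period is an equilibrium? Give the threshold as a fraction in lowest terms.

Corinth; ρ ≥ 1/2

Arland: cooperation gives 20 each period; deviation gives 31 once then 6 forever.
  20/(1−ρ) ≥ 31 + 6ρ/(1−ρ) ⇒ ρ ≥ 11/25.
Corinth: cooperation gives 24 each period; deviation gives 38 once then 10 forever.
  ρ ≥ 14/28 = 1/2.
Both must hold, so the binding constraint is Corinth's: ρ ≥ 1/2.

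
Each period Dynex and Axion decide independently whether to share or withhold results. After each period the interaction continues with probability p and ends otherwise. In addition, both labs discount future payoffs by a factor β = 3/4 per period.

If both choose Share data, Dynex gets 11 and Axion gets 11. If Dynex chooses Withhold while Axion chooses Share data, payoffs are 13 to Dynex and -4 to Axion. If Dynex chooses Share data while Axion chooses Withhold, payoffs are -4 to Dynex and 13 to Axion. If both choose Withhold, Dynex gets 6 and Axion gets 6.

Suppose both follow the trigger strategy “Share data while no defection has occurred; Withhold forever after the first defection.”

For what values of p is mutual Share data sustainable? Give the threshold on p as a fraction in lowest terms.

Expected continuation weight on next period's payoff is β·p = 3/4·p, which plays the role of the discount factor.
Cooperation requires 3/4·p ≥ (13−11)/(13−6) = 2/7, hence p ≥ 8/21.

8/21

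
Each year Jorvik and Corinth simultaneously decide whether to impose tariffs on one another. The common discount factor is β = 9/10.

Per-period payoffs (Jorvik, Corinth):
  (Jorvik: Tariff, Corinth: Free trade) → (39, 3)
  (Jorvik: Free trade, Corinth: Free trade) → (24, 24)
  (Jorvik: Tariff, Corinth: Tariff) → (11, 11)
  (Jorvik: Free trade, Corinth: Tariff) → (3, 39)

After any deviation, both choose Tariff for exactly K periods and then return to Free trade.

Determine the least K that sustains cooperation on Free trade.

2

IC: β(1−β^K)/(1−β) ≥ (39−24)/(24−11) = 15/13.
With β = 9/10: need 1 − β^K ≥ 15/13·(1−9/10)/(9/10), i.e. β^K ≤ 0.8718.
Since (9/10)^1 = 0.9000 and (9/10)^2 = 0.8100, the smallest such K is 2.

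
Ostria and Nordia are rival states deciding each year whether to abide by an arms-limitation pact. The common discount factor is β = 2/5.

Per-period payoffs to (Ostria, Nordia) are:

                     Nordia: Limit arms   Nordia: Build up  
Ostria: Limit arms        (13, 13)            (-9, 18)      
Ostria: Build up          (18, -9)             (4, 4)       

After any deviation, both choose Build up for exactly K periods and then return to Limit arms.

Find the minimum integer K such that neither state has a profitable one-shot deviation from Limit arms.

No profitable deviation requires (13−4)(β+…+β^K) ≥ 18−13, i.e. β+…+β^K ≥ 5/9 ≈ 0.5556.
With β = 2/5, the partial sums are K=1: 0.4000, K=2: 0.5600.
K = 2 is the first length at which the sum reaches 0.5556.

2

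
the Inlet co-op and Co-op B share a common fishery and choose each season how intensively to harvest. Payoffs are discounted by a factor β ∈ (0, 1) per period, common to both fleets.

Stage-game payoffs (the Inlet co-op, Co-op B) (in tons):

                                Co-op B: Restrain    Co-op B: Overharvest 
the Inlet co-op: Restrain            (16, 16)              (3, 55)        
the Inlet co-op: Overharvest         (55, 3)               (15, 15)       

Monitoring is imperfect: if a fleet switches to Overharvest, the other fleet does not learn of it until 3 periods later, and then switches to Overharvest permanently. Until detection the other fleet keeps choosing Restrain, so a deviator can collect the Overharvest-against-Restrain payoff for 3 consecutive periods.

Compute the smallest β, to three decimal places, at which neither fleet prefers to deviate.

A deviator earns 55 for 3 periods, then 15 forever; cooperating earns 16 forever. Multiplying the IC by (1−β):
16 ≥ 55(1−β^3) + 15β^3, so 40·β^3 ≥ 39 and β^3 ≥ 39/40.
β ≥ (39/40)^(1/3) ≈ 0.992.

0.992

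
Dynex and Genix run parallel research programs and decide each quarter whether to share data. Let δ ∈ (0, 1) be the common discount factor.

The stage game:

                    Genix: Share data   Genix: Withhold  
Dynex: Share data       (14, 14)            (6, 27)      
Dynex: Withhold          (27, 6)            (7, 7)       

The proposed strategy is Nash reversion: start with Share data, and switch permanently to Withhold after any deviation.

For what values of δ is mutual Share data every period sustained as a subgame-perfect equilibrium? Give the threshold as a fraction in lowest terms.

One-period gain from deviating is 27 − 14 = 13. The loss is 14 − 7 = 7 in every subsequent period, with present value 7·δ/(1−δ).
Deviation is unprofitable when 7·δ/(1−δ) ≥ 13, i.e. δ/(1−δ) ≥ 13/7.
Equivalently δ ≥ 13/(13+7) = 13/20.

13/20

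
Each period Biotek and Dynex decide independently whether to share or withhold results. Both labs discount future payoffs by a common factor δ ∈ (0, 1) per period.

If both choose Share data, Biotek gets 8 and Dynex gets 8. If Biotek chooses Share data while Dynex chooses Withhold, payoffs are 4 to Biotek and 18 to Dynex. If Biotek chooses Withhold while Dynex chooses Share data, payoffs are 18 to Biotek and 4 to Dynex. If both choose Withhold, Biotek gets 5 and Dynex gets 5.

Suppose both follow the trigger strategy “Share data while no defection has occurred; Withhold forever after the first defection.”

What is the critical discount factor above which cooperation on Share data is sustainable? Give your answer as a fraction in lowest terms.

10/13

Cooperation forever yields 8 each period: 8/(1−δ).
Deviating yields 18 once, then 5 forever: 18 + 5δ/(1−δ).
No profitable deviation requires 8/(1−δ) ≥ 18 + 5δ/(1−δ).
Multiplying by (1−δ): 8 ≥ 18(1−δ) + 5δ = 18 − 13δ.
So 13δ ≥ 10, i.e. δ ≥ 10/13.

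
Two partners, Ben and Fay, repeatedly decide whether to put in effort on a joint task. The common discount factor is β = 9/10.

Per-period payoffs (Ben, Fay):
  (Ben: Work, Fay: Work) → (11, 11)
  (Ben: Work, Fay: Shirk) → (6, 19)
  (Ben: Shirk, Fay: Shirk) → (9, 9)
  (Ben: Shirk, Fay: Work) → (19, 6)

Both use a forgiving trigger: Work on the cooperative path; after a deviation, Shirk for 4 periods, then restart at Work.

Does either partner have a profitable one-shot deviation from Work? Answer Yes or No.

A one-shot deviation gives 19 now, then 9 for 4 periods, then back to 11.
Gain from deviating: (19−11) today; loss: (11−9) in each of the next 4 periods.
No-deviation condition: (11−9)(β+…+β^4) ≥ 19−11, i.e. β+…+β^4 ≥ 4.
At β = 9/10: β+…+β^4 = 3.0951 < 4.0000.
So cooperation is not sustainable.

Yes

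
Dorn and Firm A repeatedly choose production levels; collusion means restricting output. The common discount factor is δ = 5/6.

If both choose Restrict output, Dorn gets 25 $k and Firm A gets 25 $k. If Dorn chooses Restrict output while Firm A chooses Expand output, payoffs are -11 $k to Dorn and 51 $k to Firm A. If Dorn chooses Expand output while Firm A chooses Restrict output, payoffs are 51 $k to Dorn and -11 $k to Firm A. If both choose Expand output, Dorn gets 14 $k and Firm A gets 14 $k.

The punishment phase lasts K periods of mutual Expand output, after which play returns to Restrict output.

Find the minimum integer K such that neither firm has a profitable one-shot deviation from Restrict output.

4

Need Σ_{k=1}^{K} δ^k ≥ (51−25)/(25−14) = 2.3636 at δ = 5/6.
At K = 3 the sum is 2.1065 < 2.3636; at K = 4 it is 2.5887 ≥ 2.3636.
So the minimum punishment length is K = 4.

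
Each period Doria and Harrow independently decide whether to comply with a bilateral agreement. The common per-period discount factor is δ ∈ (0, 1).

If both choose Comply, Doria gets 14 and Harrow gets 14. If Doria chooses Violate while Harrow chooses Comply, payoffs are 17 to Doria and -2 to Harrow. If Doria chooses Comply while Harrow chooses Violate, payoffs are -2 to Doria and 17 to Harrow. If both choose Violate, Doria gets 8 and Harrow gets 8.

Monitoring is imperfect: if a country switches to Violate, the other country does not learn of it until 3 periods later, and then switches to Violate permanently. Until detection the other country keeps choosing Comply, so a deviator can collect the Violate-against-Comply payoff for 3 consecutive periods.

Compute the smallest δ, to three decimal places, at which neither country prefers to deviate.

A deviator earns 17 for 3 periods, then 8 forever; cooperating earns 14 forever. Multiplying the IC by (1−δ):
14 ≥ 17(1−δ^3) + 8δ^3, so 9·δ^3 ≥ 3 and δ^3 ≥ 1/3.
δ ≥ (1/3)^(1/3) ≈ 0.693.

0.693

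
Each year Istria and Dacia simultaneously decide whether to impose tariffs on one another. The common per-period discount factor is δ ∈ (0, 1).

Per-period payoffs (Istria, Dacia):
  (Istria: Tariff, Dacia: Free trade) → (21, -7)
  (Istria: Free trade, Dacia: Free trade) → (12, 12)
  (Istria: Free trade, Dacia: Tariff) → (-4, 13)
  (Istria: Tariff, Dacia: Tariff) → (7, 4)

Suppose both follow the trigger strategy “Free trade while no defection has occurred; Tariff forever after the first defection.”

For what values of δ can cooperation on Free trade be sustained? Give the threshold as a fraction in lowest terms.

9/14

Istria's threshold: (21−12)/(21−7) = 9/14.
Dacia's threshold: (13−12)/(13−4) = 1/9.
9/14 > 1/9, so Istria binds and δ* = 9/14.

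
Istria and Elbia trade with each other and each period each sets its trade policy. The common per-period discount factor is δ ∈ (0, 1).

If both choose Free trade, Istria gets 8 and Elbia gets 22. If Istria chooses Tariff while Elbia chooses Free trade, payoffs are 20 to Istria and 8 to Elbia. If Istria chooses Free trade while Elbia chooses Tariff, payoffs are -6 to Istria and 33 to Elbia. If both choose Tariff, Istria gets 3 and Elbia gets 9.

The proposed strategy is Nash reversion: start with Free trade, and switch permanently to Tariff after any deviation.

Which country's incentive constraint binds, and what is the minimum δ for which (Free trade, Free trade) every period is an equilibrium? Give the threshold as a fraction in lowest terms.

Istria; δ ≥ 12/17

Istria's threshold: (20−8)/(20−3) = 12/17.
Elbia's threshold: (33−22)/(33−9) = 11/24.
12/17 > 11/24, so Istria binds and δ* = 12/17.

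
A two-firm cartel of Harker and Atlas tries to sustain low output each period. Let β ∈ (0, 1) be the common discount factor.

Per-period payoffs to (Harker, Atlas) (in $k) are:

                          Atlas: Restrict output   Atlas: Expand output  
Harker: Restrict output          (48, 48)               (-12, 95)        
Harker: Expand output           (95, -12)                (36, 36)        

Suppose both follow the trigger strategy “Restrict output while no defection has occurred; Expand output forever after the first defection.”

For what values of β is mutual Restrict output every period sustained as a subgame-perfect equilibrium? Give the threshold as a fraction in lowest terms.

47/59

Cooperation forever yields 48 each period: 48/(1−β).
Deviating yields 95 once, then 36 forever: 95 + 36β/(1−β).
No profitable deviation requires 48/(1−β) ≥ 95 + 36β/(1−β).
Multiplying by (1−β): 48 ≥ 95(1−β) + 36β = 95 − 59β.
So 59β ≥ 47, i.e. β ≥ 47/59.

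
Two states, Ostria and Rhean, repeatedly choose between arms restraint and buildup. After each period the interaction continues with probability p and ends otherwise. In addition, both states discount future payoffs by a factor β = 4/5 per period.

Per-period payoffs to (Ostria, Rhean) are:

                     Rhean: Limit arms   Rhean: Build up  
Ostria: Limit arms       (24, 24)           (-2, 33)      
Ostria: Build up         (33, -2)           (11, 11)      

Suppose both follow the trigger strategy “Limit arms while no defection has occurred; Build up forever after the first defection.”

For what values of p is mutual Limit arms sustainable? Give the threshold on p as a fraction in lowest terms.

With continuation probability p and discount β, the effective per-period discount factor is βp.
Grim-trigger IC: βp ≥ (33−24)/(33−11) = 9/22.
So p ≥ (9/22)/(4/5) = 45/88.

45/88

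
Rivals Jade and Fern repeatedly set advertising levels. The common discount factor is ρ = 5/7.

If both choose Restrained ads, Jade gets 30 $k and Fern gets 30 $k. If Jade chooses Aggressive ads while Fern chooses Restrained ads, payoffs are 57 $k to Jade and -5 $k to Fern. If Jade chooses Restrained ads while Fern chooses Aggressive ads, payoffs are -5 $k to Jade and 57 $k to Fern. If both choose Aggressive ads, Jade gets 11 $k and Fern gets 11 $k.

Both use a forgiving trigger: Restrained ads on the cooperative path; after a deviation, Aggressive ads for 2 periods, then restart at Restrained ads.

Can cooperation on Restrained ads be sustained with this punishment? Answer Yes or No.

A one-shot deviation gives 57 now, then 11 for 2 periods, then back to 30.
Gain from deviating: (57−30) today; loss: (30−11) in each of the next 2 periods.
No-deviation condition: (30−11)(ρ+…+ρ^2) ≥ 57−30, i.e. ρ+…+ρ^2 ≥ 27/19.
At ρ = 5/7: ρ+…+ρ^2 = 1.2245 < 1.4211.
So cooperation is not sustainable.

No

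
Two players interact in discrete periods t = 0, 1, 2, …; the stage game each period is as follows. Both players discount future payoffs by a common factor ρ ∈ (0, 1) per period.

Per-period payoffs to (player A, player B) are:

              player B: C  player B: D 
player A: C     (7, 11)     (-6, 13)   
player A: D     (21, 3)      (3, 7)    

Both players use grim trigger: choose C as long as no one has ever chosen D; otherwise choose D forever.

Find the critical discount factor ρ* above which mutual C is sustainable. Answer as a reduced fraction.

For player A: deviation gain 21−7 = 14, per-period punishment loss 7−3 = 4. IC gives ρ ≥ 14/18 = 7/9.
For player B: gain 2, loss 4 per period, so ρ ≥ 2/6 = 1/3.
The tighter constraint is player A's, so cooperation needs ρ ≥ 7/9.

7/9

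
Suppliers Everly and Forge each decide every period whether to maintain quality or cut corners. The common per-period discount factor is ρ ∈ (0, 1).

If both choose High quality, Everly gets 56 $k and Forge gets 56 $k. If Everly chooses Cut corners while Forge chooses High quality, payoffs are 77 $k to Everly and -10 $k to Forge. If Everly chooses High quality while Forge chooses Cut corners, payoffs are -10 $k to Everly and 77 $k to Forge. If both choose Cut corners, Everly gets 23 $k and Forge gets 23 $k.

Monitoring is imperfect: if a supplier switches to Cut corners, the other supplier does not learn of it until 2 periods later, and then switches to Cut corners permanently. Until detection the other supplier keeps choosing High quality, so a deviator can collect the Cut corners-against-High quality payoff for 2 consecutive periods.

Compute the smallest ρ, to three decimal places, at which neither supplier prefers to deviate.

The best deviation is to choose Cut corners for all 2 undetected periods, earning 77 each, then 23 forever once detected.
Deviation value: 77(1−ρ^2)/(1−ρ) + 23ρ^2/(1−ρ); cooperation value: 56/(1−ρ).
IC: 56 ≥ 77(1−ρ^2) + 23ρ^2 = 77 − 54ρ^2.
So ρ^2 ≥ 21/54 = 7/18, giving ρ ≥ (7/18)^(1/2) ≈ 0.624.

0.624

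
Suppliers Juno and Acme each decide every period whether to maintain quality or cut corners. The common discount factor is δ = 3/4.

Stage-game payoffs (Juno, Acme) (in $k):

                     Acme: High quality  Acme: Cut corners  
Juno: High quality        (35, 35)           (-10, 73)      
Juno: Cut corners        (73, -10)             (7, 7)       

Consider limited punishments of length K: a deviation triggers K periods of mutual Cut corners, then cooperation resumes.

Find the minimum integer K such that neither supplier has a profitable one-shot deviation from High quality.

3

IC: δ(1−δ^K)/(1−δ) ≥ (73−35)/(35−7) = 19/14.
With δ = 3/4: need 1 − δ^K ≥ 19/14·(1−3/4)/(3/4), i.e. δ^K ≤ 0.5476.
Since (3/4)^2 = 0.5625 and (3/4)^3 = 0.4219, the smallest such K is 3.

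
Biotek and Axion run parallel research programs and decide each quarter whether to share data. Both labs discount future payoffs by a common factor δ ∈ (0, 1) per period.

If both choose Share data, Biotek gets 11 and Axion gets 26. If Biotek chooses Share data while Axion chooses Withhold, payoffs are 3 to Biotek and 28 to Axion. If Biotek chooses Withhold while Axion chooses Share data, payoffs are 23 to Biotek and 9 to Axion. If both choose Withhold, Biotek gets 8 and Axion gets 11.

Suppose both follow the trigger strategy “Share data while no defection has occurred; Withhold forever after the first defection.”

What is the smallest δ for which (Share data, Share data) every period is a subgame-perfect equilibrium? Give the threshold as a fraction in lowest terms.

Biotek's threshold: (23−11)/(23−8) = 4/5.
Axion's threshold: (28−26)/(28−11) = 2/17.
4/5 > 2/17, so Biotek binds and δ* = 4/5.

4/5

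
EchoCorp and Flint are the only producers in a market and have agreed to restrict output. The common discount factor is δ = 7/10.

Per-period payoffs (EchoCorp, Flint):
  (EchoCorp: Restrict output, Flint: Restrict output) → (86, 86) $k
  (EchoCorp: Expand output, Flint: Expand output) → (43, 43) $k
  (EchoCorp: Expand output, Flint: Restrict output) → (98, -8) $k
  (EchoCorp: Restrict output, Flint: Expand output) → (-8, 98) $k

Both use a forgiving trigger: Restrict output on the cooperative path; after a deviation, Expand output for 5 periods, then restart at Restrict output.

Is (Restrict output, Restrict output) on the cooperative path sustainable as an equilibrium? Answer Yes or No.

Yes

A one-shot deviation gives 98 now, then 43 for 5 periods, then back to 86.
Gain from deviating: (98−86) today; loss: (86−43) in each of the next 5 periods.
No-deviation condition: (86−43)(δ+…+δ^5) ≥ 98−86, i.e. δ+…+δ^5 ≥ 12/43.
At δ = 7/10: δ+…+δ^5 = 1.9412 ≥ 0.2791.
So cooperation is sustainable.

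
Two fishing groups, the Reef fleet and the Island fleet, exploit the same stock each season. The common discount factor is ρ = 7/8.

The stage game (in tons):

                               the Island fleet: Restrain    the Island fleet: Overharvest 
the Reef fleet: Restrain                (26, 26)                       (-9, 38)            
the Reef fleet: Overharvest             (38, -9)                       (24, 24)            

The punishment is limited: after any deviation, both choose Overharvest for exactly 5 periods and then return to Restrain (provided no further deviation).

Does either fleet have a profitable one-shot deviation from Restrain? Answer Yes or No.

Yes

Comparing payoff streams over the 6 periods until play realigns: cooperate → 26(1+ρ+…+ρ^5); deviate → 38 + 24(ρ+…+ρ^5).
Cooperation is sustained iff (26−24)(ρ+…+ρ^5) ≥ 38−26.
ρ+…+ρ^5 = 7/8·(1−(7/8)^5)/(1−7/8) = 3.4096, and (38−26)/(26−24) = 6.0000.
3.4096 < 6.0000, so cooperation is not sustainable.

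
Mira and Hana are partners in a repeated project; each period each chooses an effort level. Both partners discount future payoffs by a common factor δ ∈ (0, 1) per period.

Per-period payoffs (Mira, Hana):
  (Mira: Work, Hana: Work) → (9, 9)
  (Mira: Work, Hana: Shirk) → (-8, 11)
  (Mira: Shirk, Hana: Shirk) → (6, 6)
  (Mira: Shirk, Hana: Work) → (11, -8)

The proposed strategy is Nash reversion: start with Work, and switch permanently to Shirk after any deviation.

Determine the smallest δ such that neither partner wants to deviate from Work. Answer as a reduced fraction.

2/5

Under grim trigger the critical discount factor is (T−C)/(T−P) with T = 11, C = 9, P = 6.
δ* = (11−9)/(11−6) = 2/5.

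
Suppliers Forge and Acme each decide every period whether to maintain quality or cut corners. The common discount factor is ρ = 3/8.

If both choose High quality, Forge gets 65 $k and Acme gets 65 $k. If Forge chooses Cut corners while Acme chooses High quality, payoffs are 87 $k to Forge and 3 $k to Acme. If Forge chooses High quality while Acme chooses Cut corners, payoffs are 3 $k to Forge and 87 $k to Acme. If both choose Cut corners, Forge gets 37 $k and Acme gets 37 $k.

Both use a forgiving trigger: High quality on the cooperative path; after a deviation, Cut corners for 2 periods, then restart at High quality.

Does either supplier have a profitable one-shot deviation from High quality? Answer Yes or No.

Yes

A one-shot deviation gives 87 now, then 37 for 2 periods, then back to 65.
Gain from deviating: (87−65) today; loss: (65−37) in each of the next 2 periods.
No-deviation condition: (65−37)(ρ+…+ρ^2) ≥ 87−65, i.e. ρ+…+ρ^2 ≥ 11/14.
At ρ = 3/8: ρ+…+ρ^2 = 0.5156 < 0.7857.
So cooperation is not sustainable.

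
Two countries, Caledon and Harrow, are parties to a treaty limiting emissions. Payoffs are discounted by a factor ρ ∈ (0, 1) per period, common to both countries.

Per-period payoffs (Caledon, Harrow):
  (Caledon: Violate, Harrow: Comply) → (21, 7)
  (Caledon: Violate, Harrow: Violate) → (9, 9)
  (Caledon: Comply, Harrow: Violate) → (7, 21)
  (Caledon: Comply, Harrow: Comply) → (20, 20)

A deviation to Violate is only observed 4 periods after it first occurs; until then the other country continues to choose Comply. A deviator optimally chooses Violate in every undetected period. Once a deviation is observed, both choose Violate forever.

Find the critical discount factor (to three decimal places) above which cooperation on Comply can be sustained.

0.537

Deviating for the 4 undetected periods gains 21−20 = 1 per period over cooperation, then loses 20−9 = 11 per period forever once punishment starts.
Gain: 1(1 + ρ + … + ρ^3); loss: 11·ρ^4/(1−ρ).
No profitable deviation ⇔ 1(1−ρ^4) ≤ 11·ρ^4, i.e. ρ^4 ≥ 1/(1+11) = 1/12.
Hence ρ ≥ (1/12)^(1/4) ≈ 0.537.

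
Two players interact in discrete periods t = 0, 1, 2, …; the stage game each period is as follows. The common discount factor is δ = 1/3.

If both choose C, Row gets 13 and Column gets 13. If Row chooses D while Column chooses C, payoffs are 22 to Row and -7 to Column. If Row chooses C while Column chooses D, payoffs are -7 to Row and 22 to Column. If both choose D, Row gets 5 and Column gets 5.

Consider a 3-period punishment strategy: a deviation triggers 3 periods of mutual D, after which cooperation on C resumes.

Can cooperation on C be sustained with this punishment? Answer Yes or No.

A one-shot deviation gives 22 now, then 5 for 3 periods, then back to 13.
Gain from deviating: (22−13) today; loss: (13−5) in each of the next 3 periods.
No-deviation condition: (13−5)(δ+…+δ^3) ≥ 22−13, i.e. δ+…+δ^3 ≥ 9/8.
At δ = 1/3: δ+…+δ^3 = 0.4815 < 1.1250.
So cooperation is not sustainable.

No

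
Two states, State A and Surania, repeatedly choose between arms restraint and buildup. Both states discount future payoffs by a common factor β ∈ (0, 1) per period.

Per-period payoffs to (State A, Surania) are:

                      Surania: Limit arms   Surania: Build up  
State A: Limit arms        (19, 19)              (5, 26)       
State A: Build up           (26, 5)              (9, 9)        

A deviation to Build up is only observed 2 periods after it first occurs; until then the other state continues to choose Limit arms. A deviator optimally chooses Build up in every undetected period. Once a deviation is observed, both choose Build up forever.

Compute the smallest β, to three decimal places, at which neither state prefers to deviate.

A deviator earns 26 for 2 periods, then 9 forever; cooperating earns 19 forever. Multiplying the IC by (1−β):
19 ≥ 26(1−β^2) + 9β^2, so 17·β^2 ≥ 7 and β^2 ≥ 7/17.
β ≥ (7/17)^(1/2) ≈ 0.642.

0.642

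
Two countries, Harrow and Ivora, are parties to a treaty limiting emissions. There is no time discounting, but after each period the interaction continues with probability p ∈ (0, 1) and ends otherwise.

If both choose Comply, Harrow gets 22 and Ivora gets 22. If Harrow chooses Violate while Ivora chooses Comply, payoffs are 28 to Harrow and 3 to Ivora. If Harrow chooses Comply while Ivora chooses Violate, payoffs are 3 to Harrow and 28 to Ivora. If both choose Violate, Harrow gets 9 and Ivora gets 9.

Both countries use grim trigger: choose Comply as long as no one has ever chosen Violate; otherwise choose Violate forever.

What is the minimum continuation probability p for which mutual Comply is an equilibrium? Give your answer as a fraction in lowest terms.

6/19

With no time discounting, the continuation probability p plays the role of the discount factor.
Grim-trigger IC: 22/(1−p) ≥ 28 + 9p/(1−p) ⇒ p ≥ (28−22)/(28−9) = 6/19.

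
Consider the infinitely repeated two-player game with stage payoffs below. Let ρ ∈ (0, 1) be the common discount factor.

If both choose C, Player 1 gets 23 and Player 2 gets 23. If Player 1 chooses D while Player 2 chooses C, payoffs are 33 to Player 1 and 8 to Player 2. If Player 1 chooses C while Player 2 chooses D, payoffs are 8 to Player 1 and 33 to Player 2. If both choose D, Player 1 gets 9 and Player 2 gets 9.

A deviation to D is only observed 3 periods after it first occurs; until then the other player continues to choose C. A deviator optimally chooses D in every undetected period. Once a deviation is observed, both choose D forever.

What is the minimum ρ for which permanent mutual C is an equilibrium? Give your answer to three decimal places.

A deviator earns 33 for 3 periods, then 9 forever; cooperating earns 23 forever. Multiplying the IC by (1−ρ):
23 ≥ 33(1−ρ^3) + 9ρ^3, so 24·ρ^3 ≥ 10 and ρ^3 ≥ 5/12.
ρ ≥ (5/12)^(1/3) ≈ 0.747.

0.747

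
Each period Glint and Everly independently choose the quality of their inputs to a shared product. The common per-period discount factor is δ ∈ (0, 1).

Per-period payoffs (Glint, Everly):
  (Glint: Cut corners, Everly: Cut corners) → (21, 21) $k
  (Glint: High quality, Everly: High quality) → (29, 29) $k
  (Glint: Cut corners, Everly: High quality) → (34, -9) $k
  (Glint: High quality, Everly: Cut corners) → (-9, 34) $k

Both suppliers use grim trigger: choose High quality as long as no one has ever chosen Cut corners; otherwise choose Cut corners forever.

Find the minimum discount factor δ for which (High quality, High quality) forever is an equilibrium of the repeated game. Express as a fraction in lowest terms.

Under grim trigger the critical discount factor is (T−C)/(T−P) with T = 34, C = 29, P = 21.
δ* = (34−29)/(34−21) = 5/13.

5/13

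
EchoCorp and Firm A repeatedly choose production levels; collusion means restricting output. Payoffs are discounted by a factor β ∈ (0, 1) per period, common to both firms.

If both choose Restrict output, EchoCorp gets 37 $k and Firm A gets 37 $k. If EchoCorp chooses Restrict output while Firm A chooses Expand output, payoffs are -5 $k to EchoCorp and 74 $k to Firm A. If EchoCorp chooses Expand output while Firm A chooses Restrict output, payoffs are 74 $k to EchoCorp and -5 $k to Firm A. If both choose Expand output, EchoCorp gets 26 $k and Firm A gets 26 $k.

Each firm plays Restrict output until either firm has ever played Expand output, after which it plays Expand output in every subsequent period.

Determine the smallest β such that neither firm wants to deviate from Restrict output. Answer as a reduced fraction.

Under grim trigger the critical discount factor is (T−C)/(T−P) with T = 74, C = 37, P = 26.
β* = (74−37)/(74−26) = 37/48.

37/48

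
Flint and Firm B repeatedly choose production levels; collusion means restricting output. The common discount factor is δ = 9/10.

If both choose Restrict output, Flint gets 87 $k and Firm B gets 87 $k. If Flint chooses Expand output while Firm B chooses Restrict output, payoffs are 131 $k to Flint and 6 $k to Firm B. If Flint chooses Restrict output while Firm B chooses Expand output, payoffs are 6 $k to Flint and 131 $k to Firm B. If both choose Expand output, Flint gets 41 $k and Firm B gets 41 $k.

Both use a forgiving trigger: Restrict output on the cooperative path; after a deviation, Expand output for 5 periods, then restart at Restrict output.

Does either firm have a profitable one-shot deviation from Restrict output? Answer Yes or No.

A one-shot deviation gives 131 now, then 41 for 5 periods, then back to 87.
Gain from deviating: (131−87) today; loss: (87−41) in each of the next 5 periods.
No-deviation condition: (87−41)(δ+…+δ^5) ≥ 131−87, i.e. δ+…+δ^5 ≥ 22/23.
At δ = 9/10: δ+…+δ^5 = 3.6856 ≥ 0.9565.
So cooperation is sustainable.

No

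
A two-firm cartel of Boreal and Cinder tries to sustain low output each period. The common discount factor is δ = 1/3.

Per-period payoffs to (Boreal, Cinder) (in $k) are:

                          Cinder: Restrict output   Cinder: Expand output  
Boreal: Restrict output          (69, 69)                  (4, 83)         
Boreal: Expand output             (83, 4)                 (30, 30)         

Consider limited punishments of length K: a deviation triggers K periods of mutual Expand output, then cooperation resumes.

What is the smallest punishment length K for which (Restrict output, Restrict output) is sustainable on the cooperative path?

2

Need Σ_{k=1}^{K} δ^k ≥ (83−69)/(69−30) = 0.3590 at δ = 1/3.
At K = 1 the sum is 0.3333 < 0.3590; at K = 2 it is 0.4444 ≥ 0.3590.
So the minimum punishment length is K = 2.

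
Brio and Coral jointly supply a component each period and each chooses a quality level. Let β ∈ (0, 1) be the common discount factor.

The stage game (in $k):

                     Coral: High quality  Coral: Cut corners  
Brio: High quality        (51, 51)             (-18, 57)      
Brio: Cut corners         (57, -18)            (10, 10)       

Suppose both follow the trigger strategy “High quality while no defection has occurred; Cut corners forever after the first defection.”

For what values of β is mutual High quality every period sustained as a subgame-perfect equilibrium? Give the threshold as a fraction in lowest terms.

6/47

51/(1−β) ≥ 57 + 10β/(1−β)
51 ≥ 57 − 47β
β ≥ 6/47.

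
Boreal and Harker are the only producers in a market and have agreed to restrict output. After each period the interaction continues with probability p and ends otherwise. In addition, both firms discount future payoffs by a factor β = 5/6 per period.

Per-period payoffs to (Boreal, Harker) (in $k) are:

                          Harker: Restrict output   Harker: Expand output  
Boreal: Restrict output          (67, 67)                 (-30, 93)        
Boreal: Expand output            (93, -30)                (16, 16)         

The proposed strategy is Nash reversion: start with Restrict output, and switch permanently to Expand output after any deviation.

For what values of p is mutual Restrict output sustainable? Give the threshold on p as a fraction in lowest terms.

With continuation probability p and discount β, the effective per-period discount factor is βp.
Grim-trigger IC: βp ≥ (93−67)/(93−16) = 26/77.
So p ≥ (26/77)/(5/6) = 156/385.

156/385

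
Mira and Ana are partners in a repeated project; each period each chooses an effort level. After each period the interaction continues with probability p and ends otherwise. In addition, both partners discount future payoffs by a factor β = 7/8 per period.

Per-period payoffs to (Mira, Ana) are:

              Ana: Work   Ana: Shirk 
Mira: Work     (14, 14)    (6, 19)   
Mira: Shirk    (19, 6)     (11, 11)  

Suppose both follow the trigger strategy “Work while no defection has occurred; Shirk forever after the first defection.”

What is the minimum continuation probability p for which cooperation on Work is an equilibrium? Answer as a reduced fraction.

With continuation probability p and discount β, the effective per-period discount factor is βp.
Grim-trigger IC: βp ≥ (19−14)/(19−11) = 5/8.
So p ≥ (5/8)/(7/8) = 5/7.

5/7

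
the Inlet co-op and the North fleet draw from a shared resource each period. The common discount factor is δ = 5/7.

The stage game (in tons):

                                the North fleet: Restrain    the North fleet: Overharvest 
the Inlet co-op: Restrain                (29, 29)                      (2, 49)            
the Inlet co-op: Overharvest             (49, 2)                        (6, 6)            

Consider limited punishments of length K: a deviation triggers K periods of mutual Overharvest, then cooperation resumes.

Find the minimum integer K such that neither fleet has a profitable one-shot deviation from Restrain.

2

No profitable deviation requires (29−6)(δ+…+δ^K) ≥ 49−29, i.e. δ+…+δ^K ≥ 20/23 ≈ 0.8696.
With δ = 5/7, the partial sums are K=1: 0.7143, K=2: 1.2245.
K = 2 is the first length at which the sum reaches 0.8696.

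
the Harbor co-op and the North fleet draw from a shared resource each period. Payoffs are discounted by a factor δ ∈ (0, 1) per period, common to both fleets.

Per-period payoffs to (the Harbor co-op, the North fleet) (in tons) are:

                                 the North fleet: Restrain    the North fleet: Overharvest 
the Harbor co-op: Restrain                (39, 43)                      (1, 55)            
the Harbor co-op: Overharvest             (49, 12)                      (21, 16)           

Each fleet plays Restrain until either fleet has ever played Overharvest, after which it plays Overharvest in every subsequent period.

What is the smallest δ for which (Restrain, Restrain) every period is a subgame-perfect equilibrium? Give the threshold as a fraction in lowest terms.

the Harbor co-op: cooperation gives 39 each period; deviation gives 49 once then 21 forever.
  39/(1−δ) ≥ 49 + 21δ/(1−δ) ⇒ δ ≥ 10/28 = 5/14.
the North fleet: cooperation gives 43 each period; deviation gives 55 once then 16 forever.
  δ ≥ 12/39 = 4/13.
Both must hold, so the binding constraint is the Harbor co-op's: δ ≥ 5/14.

5/14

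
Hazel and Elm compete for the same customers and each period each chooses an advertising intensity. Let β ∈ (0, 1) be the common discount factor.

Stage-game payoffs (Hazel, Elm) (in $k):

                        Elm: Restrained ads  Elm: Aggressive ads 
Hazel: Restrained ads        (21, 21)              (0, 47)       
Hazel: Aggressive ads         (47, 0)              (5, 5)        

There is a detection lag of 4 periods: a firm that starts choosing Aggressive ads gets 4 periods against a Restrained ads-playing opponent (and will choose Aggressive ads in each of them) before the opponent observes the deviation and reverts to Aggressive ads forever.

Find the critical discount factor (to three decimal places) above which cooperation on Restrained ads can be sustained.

The best deviation is to choose Aggressive ads for all 4 undetected periods, earning 47 each, then 5 forever once detected.
Deviation value: 47(1−β^4)/(1−β) + 5β^4/(1−β); cooperation value: 21/(1−β).
IC: 21 ≥ 47(1−β^4) + 5β^4 = 47 − 42β^4.
So β^4 ≥ 26/42 = 13/21, giving β ≥ (13/21)^(1/4) ≈ 0.887.

0.887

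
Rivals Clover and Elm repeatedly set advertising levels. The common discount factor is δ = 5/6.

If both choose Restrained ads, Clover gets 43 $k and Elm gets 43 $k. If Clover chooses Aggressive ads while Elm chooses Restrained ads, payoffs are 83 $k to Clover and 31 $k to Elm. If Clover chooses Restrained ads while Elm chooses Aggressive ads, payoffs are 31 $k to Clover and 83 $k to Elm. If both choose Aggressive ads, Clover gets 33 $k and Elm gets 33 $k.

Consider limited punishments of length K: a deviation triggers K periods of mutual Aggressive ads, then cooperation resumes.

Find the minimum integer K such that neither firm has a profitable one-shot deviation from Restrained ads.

No profitable deviation requires (43−33)(δ+…+δ^K) ≥ 83−43, i.e. δ+…+δ^K ≥ 4 ≈ 4.0000.
With δ = 5/6, the partial sums are K=1: 0.8333, K=2: 1.5278, …, K=7: 3.6046, K=8: 3.8372, K=9: 4.0310.
K = 9 is the first length at which the sum reaches 4.0000.

9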